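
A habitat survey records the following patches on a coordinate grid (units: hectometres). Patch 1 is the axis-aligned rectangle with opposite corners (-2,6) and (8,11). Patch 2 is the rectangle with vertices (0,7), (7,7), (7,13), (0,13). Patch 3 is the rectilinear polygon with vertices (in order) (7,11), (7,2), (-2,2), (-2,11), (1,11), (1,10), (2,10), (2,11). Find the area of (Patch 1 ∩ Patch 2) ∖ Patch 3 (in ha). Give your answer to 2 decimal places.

|Patch 1 ∩ Patch 2| = 28.
|(Patch 1 ∩ Patch 2) ∩ Patch 3| = 27.
|(Patch 1 ∩ Patch 2) ∖ Patch 3| = 28 − 27 = 1.00.

1.00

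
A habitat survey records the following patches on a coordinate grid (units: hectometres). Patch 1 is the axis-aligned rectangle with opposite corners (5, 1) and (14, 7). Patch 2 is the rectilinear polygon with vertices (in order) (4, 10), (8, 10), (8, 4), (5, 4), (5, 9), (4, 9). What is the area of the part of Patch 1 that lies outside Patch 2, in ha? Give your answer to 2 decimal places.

|Patch 1| = 54, |Patch 1∩Patch 2| = 9.
|Patch 1 ∖ Patch 2| = |Patch 1| − |Patch 1∩Patch 2| = 54 − 9 = 45.00.

45.00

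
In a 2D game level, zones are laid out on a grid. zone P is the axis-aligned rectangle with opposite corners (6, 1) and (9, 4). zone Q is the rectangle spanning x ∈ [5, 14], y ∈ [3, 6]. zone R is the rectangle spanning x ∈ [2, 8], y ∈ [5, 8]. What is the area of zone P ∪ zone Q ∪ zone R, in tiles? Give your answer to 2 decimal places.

48.00

By inclusion–exclusion:
Individual areas: |zone P| = 9, |zone Q| = 27, |zone R| = 18.
|zone P∩zone Q|: x∈[6,9], y∈[3,4] → 3·1 = 3.
|zone P∩zone R| = 0 (no overlap).
|zone Q∩zone R|: x∈[5,8], y∈[5,6] → 3·1 = 3.
|zone P∩zone Q∩zone R| = 0.
|zone P ∪ zone Q ∪ zone R| = 54 − 6 + 0 = 48.00.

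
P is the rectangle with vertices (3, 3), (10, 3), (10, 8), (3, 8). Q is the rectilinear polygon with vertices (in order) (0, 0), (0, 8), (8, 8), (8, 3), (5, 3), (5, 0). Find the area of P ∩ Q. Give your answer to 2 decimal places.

25.00

The intersection is the polygon with vertices (8,8), (8,3), (5,3), (3,3), (3,8).
By the shoelace formula its area is 25.00.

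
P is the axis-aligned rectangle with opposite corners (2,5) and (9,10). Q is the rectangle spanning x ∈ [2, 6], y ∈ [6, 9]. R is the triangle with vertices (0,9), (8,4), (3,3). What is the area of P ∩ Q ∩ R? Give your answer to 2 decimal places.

The intersection is the polygon with vertices (2,6), (2,7.75), (4.8,6).
By the shoelace formula its area is 2.45.

2.45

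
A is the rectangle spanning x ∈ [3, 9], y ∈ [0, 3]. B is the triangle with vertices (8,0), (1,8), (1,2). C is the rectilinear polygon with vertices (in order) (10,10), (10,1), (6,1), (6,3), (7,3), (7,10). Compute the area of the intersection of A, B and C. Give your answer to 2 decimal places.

The intersection is the polygon with vertices (7.125,1), (6,1), (6,2.286).
By the shoelace formula its area is 0.72.

0.72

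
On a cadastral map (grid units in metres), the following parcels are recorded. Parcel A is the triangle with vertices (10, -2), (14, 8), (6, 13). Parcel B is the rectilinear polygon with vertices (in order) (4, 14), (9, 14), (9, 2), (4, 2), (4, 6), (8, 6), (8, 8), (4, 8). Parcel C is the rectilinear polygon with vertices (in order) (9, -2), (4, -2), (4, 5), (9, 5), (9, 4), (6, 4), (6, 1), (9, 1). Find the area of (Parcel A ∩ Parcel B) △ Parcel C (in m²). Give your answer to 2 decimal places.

37.79

|Parcel A ∩ Parcel B| = 13.2542.
|(Parcel A ∩ Parcel B) ∩ Parcel C| = 0.7333.
|(Parcel A ∩ Parcel B) △ Parcel C| = 13.2542 + 26 − 1.4667 = 37.79.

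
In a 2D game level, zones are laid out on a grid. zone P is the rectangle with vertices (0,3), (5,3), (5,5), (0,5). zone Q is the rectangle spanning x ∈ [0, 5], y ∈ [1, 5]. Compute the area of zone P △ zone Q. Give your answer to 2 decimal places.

10.00

|zone P∩zone Q|: x∈[0,5], y∈[3,5] → 5·2 = 10.
|zone P △ zone Q| = |zone P| + |zone Q| − 2·|zone P∩zone Q| = 10 + 20 − 20 = 10.00.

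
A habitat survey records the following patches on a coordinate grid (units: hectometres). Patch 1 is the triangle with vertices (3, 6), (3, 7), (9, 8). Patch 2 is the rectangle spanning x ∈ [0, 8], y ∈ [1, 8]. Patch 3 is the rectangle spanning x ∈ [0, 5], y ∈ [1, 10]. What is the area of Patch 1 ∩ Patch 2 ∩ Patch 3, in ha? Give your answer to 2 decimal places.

1.67

The intersection is the polygon with vertices (5,7.333), (5,6.667), (3,6), (3,7).
By the shoelace formula its area is 1.67.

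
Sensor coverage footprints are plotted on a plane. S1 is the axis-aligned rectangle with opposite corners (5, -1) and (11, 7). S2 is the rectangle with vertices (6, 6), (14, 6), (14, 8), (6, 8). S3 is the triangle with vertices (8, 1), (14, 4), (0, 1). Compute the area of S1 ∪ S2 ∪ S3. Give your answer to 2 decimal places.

By inclusion–exclusion:
Individual areas: |S1| = 48, |S2| = 16, |S3| = 12.
|S1∩S2|: x∈[6,11], y∈[6,7] → 5·1 = 5.
|S1∩S3| = 8.0357.
|S2∩S3| = 0.
|S1∩S2∩S3| = 0.
|S1 ∪ S2 ∪ S3| = 76 − 13.0357 + 0 = 62.96.

62.96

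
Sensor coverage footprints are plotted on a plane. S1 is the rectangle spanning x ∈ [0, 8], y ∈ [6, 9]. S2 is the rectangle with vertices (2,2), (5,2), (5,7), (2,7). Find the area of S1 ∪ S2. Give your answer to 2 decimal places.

By inclusion–exclusion:
Individual areas: |S1| = 24, |S2| = 15.
|S1∩S2|: x∈[2,5], y∈[6,7] → 3·1 = 3.
|S1 ∪ S2| = 39 − 3 = 36.00.

36.00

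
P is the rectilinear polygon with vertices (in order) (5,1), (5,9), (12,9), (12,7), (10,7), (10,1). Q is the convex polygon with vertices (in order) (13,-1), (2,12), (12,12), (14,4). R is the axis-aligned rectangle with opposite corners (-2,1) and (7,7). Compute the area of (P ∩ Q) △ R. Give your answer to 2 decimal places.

74.80

|P ∩ Q| = 21.5.
|(P ∩ Q) ∩ R| = 0.3497.
|(P ∩ Q) △ R| = 21.5 + 54 − 0.6993 = 74.80.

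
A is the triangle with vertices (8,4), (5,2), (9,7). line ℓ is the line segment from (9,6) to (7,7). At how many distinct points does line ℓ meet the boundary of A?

2

The segment meets the boundary at (8.429,6.286), (8.714,6.143).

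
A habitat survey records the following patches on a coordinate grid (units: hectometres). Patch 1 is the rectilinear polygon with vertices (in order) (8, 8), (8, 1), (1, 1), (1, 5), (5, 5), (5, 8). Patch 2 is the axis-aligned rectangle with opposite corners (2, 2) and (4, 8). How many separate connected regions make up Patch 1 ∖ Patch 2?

1

Patch 1 ∖ Patch 2 is a single connected region.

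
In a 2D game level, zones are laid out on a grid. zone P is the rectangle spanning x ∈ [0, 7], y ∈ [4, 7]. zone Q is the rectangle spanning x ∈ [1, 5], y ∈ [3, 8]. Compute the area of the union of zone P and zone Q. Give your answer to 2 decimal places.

29.00

By inclusion–exclusion:
Individual areas: |zone P| = 21, |zone Q| = 20.
|zone P∩zone Q|: x∈[1,5], y∈[4,7] → 4·3 = 12.
|zone P ∪ zone Q| = 41 − 12 = 29.00.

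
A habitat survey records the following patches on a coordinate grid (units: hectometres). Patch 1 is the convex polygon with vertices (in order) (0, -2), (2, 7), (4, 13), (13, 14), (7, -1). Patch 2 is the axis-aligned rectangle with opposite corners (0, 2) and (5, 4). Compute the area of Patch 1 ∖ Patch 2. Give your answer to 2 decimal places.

|Patch 1| = 118, |Patch 1∩Patch 2| = 7.7778.
|Patch 1 ∖ Patch 2| = |Patch 1| − |Patch 1∩Patch 2| = 118 − 7.7778 = 110.22.

110.22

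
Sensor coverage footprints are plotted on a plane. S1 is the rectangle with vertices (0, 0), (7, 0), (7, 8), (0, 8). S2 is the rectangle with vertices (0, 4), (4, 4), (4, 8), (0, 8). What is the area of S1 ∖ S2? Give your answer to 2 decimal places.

|S1∩S2|: x∈[0,4], y∈[4,8] → 4·4 = 16.
|S1| = 56.
|S1 ∖ S2| = |S1| − |S1∩S2| = 56 − 16 = 40.00.

40.00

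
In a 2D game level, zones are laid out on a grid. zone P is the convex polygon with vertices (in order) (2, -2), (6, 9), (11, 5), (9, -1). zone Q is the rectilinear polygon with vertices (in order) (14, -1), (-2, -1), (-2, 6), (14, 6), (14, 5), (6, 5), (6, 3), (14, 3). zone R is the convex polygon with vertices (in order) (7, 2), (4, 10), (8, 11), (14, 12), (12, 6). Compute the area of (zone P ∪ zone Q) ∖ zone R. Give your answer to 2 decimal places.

95.89

|zone P ∪ zone Q| = 115.9129.
|(zone P ∪ zone Q) ∩ zone R| = 20.025.
|(zone P ∪ zone Q) ∖ zone R| = 115.9129 − 20.025 = 95.89.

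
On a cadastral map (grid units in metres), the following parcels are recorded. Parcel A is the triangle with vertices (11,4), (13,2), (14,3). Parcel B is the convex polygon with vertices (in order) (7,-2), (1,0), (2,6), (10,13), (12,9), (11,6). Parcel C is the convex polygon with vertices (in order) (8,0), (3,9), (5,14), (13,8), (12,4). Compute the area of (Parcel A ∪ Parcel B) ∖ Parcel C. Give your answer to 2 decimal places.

|Parcel A ∪ Parcel B| = 93.5.
|(Parcel A ∪ Parcel B) ∩ Parcel C| = 48.213.
|(Parcel A ∪ Parcel B) ∖ Parcel C| = 93.5 − 48.213 = 45.29.

45.29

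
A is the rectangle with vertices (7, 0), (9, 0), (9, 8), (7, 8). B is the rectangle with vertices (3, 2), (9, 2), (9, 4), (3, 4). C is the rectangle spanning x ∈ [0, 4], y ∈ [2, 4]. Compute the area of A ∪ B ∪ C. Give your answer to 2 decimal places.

By inclusion–exclusion:
Individual areas: |A| = 16, |B| = 12, |C| = 8.
|A∩B|: x∈[7,9], y∈[2,4] → 2·2 = 4.
|A∩C| = 0 (no overlap).
|B∩C|: x∈[3,4], y∈[2,4] → 1·2 = 2.
|A∩B∩C| = 0.
|A ∪ B ∪ C| = 36 − 6 + 0 = 30.00.

30.00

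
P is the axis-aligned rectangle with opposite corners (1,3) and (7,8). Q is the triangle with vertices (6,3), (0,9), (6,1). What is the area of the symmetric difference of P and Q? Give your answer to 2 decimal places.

27.33

|P| = 30, |Q| = 6, |P∩Q| = 4.3333.
|P △ Q| = |P| + |Q| − 2·|P∩Q| = 30 + 6 − 8.6667 = 27.33.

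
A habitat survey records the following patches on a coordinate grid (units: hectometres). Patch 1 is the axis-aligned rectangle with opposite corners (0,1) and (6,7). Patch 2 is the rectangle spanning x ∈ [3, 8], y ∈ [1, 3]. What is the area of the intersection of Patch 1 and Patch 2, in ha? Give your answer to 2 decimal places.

|Patch 1∩Patch 2|: x∈[3,6], y∈[1,3] → 3·2 = 6.

6.00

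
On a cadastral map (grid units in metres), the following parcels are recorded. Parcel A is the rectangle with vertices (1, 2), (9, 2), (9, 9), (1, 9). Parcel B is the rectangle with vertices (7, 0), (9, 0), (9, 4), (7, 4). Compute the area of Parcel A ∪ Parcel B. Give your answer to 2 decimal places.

60.00

By inclusion–exclusion:
Individual areas: |Parcel A| = 56, |Parcel B| = 8.
|Parcel A∩Parcel B|: x∈[7,9], y∈[2,4] → 2·2 = 4.
|Parcel A ∪ Parcel B| = 64 − 4 = 60.00.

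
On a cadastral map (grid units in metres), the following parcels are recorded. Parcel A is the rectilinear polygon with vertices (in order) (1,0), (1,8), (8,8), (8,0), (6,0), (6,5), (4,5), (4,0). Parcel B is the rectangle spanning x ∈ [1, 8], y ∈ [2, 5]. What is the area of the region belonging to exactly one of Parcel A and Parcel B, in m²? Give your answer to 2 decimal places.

|Parcel A| = 46, |Parcel B| = 21, |Parcel A∩Parcel B| = 15.
|Parcel A △ Parcel B| = |Parcel A| + |Parcel B| − 2·|Parcel A∩Parcel B| = 46 + 21 − 30 = 37.00.

37.00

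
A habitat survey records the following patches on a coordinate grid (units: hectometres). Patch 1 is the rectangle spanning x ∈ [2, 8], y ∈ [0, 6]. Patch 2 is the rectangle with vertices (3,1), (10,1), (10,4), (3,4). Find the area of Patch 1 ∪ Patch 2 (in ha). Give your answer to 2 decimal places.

By inclusion–exclusion:
Individual areas: |Patch 1| = 36, |Patch 2| = 21.
|Patch 1∩Patch 2|: x∈[3,8], y∈[1,4] → 5·3 = 15.
|Patch 1 ∪ Patch 2| = 57 − 15 = 42.00.

42.00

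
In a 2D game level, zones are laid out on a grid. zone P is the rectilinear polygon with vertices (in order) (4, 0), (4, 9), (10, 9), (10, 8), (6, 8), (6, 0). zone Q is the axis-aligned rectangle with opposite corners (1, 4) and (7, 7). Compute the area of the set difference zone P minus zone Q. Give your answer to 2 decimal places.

16.00

|zone P| = 22, |zone P∩zone Q| = 6.
|zone P ∖ zone Q| = |zone P| − |zone P∩zone Q| = 22 − 6 = 16.00.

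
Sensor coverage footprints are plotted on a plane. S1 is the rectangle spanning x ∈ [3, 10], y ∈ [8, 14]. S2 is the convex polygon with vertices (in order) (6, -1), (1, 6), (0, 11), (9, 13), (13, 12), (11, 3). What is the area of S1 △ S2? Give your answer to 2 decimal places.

97.25

|S1| = 42, |S2| = 117, |S1∩S2| = 30.875.
|S1 △ S2| = |S1| + |S2| − 2·|S1∩S2| = 42 + 117 − 61.75 = 97.25.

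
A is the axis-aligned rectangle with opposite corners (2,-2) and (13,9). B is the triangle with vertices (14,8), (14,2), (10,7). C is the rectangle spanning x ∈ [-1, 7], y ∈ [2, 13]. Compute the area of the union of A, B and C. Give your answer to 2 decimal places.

By inclusion–exclusion:
Individual areas: |A| = 121, |B| = 12, |C| = 88.
|A∩B| = 6.75.
|A∩C|: x∈[2,7], y∈[2,9] → 5·7 = 35.
|B∩C| = 0.
|A∩B∩C| = 0.
|A ∪ B ∪ C| = 221 − 41.75 + 0 = 179.25.

179.25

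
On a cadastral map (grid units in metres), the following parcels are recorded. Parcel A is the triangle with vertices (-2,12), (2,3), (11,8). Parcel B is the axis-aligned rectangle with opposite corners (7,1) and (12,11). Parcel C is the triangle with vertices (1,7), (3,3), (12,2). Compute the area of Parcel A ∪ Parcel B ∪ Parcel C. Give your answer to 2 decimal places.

100.09

By inclusion–exclusion:
Individual areas: |Parcel A| = 50.5, |Parcel B| = 50, |Parcel C| = 17.
|Parcel A∩Parcel B| = 6.906.
|Parcel A∩Parcel C| = 6.2124.
|Parcel B∩Parcel C| = 4.2929.
|Parcel A∩Parcel B∩Parcel C| = 0.
|Parcel A ∪ Parcel B ∪ Parcel C| = 117.5 − 17.4113 + 0 = 100.09.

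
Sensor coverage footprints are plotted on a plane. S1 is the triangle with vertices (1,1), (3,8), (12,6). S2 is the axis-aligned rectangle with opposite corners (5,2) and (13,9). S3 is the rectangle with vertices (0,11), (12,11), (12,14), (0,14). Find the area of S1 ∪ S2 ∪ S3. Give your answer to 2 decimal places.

By inclusion–exclusion:
Individual areas: |S1| = 33.5, |S2| = 56, |S3| = 36.
|S1∩S2| = 16.5808.
|S1∩S3| = 0.
|S2∩S3| = 0 (no overlap).
|S1∩S2∩S3| = 0.
|S1 ∪ S2 ∪ S3| = 125.5 − 16.5808 + 0 = 108.92.

108.92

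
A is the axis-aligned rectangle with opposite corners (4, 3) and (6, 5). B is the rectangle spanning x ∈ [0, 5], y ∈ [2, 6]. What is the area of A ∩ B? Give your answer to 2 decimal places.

2.00

|A∩B|: x∈[4,5], y∈[3,5] → 1·2 = 2.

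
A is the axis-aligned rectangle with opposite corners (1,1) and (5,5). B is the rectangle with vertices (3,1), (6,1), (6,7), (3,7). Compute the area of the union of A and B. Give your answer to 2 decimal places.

By inclusion–exclusion:
Individual areas: |A| = 16, |B| = 18.
|A∩B|: x∈[3,5], y∈[1,5] → 2·4 = 8.
|A ∪ B| = 34 − 8 = 26.00.

26.00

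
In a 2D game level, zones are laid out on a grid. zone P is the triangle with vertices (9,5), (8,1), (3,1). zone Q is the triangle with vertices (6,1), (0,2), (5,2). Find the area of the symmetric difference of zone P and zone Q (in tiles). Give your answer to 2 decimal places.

|zone P| = 10, |zone Q| = 2.5, |zone P∩zone Q| = 1.15.
|zone P △ zone Q| = |zone P| + |zone Q| − 2·|zone P∩zone Q| = 10 + 2.5 − 2.3 = 10.20.

10.20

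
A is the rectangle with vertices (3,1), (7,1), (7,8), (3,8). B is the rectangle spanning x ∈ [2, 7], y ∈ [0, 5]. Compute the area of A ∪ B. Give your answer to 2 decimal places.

37.00

By inclusion–exclusion:
Individual areas: |A| = 28, |B| = 25.
|A∩B|: x∈[3,7], y∈[1,5] → 4·4 = 16.
|A ∪ B| = 53 − 16 = 37.00.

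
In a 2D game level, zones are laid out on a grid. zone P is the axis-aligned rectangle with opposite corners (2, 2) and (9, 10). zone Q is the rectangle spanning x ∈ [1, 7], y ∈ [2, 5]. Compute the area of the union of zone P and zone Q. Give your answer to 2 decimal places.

By inclusion–exclusion:
Individual areas: |zone P| = 56, |zone Q| = 18.
|zone P∩zone Q|: x∈[2,7], y∈[2,5] → 5·3 = 15.
|zone P ∪ zone Q| = 74 − 15 = 59.00.

59.00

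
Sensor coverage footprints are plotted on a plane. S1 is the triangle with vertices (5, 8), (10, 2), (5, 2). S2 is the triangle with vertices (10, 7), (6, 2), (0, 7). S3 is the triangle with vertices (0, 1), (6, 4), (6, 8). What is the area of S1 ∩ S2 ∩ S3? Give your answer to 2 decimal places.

The intersection is the polygon with vertices (5,6.833), (5.143,7), (5.833,7), (6,6.8), (6,4), (5,3.5).
By the shoelace formula its area is 3.22.

3.22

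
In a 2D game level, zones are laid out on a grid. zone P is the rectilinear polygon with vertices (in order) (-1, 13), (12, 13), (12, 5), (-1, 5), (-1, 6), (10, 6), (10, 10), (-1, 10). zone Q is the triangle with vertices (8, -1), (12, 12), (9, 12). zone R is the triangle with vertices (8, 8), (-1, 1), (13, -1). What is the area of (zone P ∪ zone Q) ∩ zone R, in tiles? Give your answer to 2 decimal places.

8.94

The region (zone P ∪ zone Q) ∩ zone R is the polygon with vertices (8.21,-0.316), (8.054,-0.293), (8.461,5), (4.143,5), (5.429,6), (8.539,6), (8.608,6.905), (9.782,4.792).
By the shoelace formula its area is 8.94.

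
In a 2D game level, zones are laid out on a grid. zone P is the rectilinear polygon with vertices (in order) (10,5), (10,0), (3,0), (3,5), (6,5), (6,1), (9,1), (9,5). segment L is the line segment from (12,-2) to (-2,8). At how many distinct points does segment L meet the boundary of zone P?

4

The segment meets the boundary at (3,4.429), (6,2.286), (7.8,1), (9.2,0).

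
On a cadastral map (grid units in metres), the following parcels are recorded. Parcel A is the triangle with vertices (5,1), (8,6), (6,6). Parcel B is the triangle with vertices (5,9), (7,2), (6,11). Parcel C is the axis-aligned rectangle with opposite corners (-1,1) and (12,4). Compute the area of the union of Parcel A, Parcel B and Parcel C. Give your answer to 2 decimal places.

By inclusion–exclusion:
Individual areas: |Parcel A| = 5, |Parcel B| = 5.5, |Parcel C| = 39.
|Parcel A∩Parcel B| = 1.1041.
|Parcel A∩Parcel C| = 1.8.
|Parcel B∩Parcel C| = 0.3492.
|Parcel A∩Parcel B∩Parcel C| = 0.0775.
|Parcel A ∪ Parcel B ∪ Parcel C| = 49.5 − 3.2533 + 0.0775 = 46.32.

46.32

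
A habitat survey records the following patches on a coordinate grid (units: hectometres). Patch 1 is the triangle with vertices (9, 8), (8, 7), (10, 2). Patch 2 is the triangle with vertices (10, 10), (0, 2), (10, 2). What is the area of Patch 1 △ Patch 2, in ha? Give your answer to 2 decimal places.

36.50

|Patch 1| = 3.5, |Patch 2| = 40, |Patch 1∩Patch 2| = 3.5.
|Patch 1 △ Patch 2| = |Patch 1| + |Patch 2| − 2·|Patch 1∩Patch 2| = 3.5 + 40 − 7 = 36.50.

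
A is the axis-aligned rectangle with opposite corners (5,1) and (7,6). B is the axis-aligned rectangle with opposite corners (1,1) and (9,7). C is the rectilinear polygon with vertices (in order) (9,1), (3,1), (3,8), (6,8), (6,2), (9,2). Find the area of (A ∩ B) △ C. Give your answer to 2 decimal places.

22.00

|A ∩ B| = 10.
|(A ∩ B) ∩ C| = 6.
|(A ∩ B) △ C| = 10 + 24 − 12 = 22.00.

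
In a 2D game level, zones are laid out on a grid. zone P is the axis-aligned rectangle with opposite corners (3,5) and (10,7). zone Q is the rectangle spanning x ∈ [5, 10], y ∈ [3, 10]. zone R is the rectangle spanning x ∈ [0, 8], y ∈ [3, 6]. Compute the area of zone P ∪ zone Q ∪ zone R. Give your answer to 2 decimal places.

By inclusion–exclusion:
Individual areas: |zone P| = 14, |zone Q| = 35, |zone R| = 24.
|zone P∩zone Q|: x∈[5,10], y∈[5,7] → 5·2 = 10.
|zone P∩zone R|: x∈[3,8], y∈[5,6] → 5·1 = 5.
|zone Q∩zone R|: x∈[5,8], y∈[3,6] → 3·3 = 9.
|zone P∩zone Q∩zone R| = 3.
|zone P ∪ zone Q ∪ zone R| = 73 − 24 + 3 = 52.00.

52.00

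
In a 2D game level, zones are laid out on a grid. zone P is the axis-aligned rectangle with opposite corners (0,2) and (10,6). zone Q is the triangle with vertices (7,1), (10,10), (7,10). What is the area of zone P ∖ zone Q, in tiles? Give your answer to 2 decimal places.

36.00

|zone P| = 40, |zone P∩zone Q| = 4.
|zone P ∖ zone Q| = |zone P| − |zone P∩zone Q| = 40 − 4 = 36.00.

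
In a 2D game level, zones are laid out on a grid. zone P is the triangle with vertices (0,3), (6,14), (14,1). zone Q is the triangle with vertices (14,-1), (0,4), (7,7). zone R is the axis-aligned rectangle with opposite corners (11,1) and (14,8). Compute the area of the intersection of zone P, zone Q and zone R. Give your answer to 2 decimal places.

The intersection is the polygon with vertices (12,1.286), (11,1.429), (11,2.429).
By the shoelace formula its area is 0.50.

0.50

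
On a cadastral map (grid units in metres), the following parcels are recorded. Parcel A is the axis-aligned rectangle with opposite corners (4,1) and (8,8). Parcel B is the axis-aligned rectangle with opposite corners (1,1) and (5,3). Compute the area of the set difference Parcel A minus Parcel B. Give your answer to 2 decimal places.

26.00

|Parcel A∩Parcel B|: x∈[4,5], y∈[1,3] → 1·2 = 2.
|Parcel A| = 28.
|Parcel A ∖ Parcel B| = |Parcel A| − |Parcel A∩Parcel B| = 28 − 2 = 26.00.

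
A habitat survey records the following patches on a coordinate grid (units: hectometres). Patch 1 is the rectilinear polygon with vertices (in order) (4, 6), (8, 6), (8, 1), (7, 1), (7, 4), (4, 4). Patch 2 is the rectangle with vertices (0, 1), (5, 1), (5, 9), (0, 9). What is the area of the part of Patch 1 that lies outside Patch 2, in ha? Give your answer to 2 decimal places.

|Patch 1| = 11, |Patch 1∩Patch 2| = 2.
|Patch 1 ∖ Patch 2| = |Patch 1| − |Patch 1∩Patch 2| = 11 − 2 = 9.00.

9.00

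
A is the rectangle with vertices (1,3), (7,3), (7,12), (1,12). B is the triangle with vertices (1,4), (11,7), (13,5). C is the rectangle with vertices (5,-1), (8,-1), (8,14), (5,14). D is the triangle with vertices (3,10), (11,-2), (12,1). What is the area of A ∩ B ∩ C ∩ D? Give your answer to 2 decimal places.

The intersection is the polygon with vertices (7,5.8), (7,4.5), (6.684,4.474), (6,5.5).
By the shoelace formula its area is 0.82.

0.82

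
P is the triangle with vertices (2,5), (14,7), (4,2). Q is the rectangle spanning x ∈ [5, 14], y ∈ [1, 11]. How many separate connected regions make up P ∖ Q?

1

P ∖ Q is a single connected region.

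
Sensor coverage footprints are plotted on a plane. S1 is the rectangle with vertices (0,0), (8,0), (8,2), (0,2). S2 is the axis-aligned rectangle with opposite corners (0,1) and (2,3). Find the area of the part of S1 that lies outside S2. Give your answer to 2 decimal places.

14.00

|S1∩S2|: x∈[0,2], y∈[1,2] → 2·1 = 2.
|S1| = 16.
|S1 ∖ S2| = |S1| − |S1∩S2| = 16 − 2 = 14.00.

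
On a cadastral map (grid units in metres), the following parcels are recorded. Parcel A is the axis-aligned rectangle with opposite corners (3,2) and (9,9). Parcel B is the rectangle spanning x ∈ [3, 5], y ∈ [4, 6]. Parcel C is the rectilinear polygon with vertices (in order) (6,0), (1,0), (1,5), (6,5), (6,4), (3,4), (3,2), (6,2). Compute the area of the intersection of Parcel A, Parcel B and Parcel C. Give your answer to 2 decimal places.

2.00

The intersection is the polygon with vertices (5,4), (3,4), (3,5), (5,5).
By the shoelace formula its area is 2.00.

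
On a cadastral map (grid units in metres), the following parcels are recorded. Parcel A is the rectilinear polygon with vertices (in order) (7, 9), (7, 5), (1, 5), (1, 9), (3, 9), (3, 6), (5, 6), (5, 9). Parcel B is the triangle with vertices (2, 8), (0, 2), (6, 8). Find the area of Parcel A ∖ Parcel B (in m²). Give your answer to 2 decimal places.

|Parcel A| = 18, |Parcel A∩Parcel B| = 5.5.
|Parcel A ∖ Parcel B| = |Parcel A| − |Parcel A∩Parcel B| = 18 − 5.5 = 12.50.

12.50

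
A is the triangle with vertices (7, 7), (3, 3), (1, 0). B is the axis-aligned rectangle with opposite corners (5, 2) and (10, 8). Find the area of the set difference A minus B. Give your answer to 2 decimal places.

|A| = 2, |A∩B| = 0.3333.
|A ∖ B| = |A| − |A∩B| = 2 − 0.3333 = 1.67.

1.67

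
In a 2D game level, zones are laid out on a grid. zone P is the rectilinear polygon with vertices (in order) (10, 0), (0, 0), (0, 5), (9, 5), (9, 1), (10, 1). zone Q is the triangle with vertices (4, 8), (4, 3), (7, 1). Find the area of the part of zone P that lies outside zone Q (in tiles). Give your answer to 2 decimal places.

|zone P| = 46, |zone P∩zone Q| = 5.5714.
|zone P ∖ zone Q| = |zone P| − |zone P∩zone Q| = 46 − 5.5714 = 40.43.

40.43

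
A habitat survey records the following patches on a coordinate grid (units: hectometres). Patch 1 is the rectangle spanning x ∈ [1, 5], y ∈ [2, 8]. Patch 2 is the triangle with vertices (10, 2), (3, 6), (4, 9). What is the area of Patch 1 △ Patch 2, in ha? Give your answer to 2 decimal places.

27.57

|Patch 1| = 24, |Patch 2| = 12.5, |Patch 1∩Patch 2| = 4.4643.
|Patch 1 △ Patch 2| = |Patch 1| + |Patch 2| − 2·|Patch 1∩Patch 2| = 24 + 12.5 − 8.9286 = 27.57.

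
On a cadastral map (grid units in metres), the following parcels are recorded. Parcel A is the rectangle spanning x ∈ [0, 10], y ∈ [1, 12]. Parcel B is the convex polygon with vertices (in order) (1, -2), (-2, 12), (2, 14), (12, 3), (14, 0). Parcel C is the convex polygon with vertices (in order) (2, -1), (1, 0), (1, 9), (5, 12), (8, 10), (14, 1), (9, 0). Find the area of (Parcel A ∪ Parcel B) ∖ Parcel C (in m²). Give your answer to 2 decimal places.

|Parcel A ∪ Parcel B| = 159.3158.
|(Parcel A ∪ Parcel B) ∩ Parcel C| = 104.9941.
|(Parcel A ∪ Parcel B) ∖ Parcel C| = 159.3158 − 104.9941 = 54.32.

54.32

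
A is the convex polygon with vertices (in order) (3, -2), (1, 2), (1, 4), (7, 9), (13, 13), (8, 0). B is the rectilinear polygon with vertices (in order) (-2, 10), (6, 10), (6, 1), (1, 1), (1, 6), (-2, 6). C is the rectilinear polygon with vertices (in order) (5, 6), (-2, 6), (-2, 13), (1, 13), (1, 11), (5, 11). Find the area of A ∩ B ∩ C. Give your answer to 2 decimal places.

The intersection is the polygon with vertices (5,7.333), (5,6), (3.4,6).
By the shoelace formula its area is 1.07.

1.07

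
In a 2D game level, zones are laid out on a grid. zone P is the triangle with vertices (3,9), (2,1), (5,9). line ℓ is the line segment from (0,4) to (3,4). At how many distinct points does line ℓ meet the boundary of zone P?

The segment meets the boundary at (2.375,4).

1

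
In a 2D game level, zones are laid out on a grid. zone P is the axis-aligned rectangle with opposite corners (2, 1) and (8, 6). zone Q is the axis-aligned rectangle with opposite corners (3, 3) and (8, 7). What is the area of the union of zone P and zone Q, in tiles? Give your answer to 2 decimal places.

35.00

By inclusion–exclusion:
Individual areas: |zone P| = 30, |zone Q| = 20.
|zone P∩zone Q|: x∈[3,8], y∈[3,6] → 5·3 = 15.
|zone P ∪ zone Q| = 50 − 15 = 35.00.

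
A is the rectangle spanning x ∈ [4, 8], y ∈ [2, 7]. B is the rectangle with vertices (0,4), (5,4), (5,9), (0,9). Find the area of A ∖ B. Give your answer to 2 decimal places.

|A∩B|: x∈[4,5], y∈[4,7] → 1·3 = 3.
|A| = 20.
|A ∖ B| = |A| − |A∩B| = 20 − 3 = 17.00.

17.00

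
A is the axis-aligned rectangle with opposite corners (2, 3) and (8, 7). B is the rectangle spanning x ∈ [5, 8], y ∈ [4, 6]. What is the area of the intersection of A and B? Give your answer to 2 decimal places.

6.00

|A∩B|: x∈[5,8], y∈[4,6] → 3·2 = 6.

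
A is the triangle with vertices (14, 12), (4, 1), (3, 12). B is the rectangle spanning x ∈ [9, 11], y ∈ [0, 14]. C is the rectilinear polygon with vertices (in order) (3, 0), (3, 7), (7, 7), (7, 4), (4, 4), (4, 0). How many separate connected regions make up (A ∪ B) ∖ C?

(A ∪ B) ∖ C splits into 2 disjoint pieces (area 65.0136, area 4.0909).

2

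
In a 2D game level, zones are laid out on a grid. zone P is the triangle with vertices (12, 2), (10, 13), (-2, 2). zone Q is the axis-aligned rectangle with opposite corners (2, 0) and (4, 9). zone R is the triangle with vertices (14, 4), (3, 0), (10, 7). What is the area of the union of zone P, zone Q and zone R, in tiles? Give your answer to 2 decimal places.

92.39

By inclusion–exclusion:
Individual areas: |zone P| = 77, |zone Q| = 18, |zone R| = 24.5.
|zone P∩zone Q| = 9.1667.
|zone P∩zone R| = 17.6214.
|zone Q∩zone R| = 0.3182.
|zone P∩zone Q∩zone R| = 0.
|zone P ∪ zone Q ∪ zone R| = 119.5 − 27.1062 + 0 = 92.39.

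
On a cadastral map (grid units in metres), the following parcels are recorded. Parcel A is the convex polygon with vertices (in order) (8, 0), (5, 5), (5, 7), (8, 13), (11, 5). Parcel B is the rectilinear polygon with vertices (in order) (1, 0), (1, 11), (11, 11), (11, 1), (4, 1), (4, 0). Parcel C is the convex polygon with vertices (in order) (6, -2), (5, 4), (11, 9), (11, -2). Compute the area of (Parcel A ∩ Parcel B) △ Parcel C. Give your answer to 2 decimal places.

|Parcel A ∩ Parcel B| = 39.65.
|(Parcel A ∩ Parcel B) ∩ Parcel C| = 21.3143.
|(Parcel A ∩ Parcel B) △ Parcel C| = 39.65 + 48 − 42.6286 = 45.02.

45.02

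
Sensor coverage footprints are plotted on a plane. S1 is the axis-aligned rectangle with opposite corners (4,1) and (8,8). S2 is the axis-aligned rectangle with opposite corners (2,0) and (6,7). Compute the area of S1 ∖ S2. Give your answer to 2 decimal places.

16.00

|S1∩S2|: x∈[4,6], y∈[1,7] → 2·6 = 12.
|S1| = 28.
|S1 ∖ S2| = |S1| − |S1∩S2| = 28 − 12 = 16.00.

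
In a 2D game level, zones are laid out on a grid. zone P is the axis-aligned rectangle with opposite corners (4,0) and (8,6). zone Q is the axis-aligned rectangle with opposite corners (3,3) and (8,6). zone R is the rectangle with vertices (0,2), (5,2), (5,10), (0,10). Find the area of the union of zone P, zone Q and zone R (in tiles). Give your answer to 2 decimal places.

60.00

By inclusion–exclusion:
Individual areas: |zone P| = 24, |zone Q| = 15, |zone R| = 40.
|zone P∩zone Q|: x∈[4,8], y∈[3,6] → 4·3 = 12.
|zone P∩zone R|: x∈[4,5], y∈[2,6] → 1·4 = 4.
|zone Q∩zone R|: x∈[3,5], y∈[3,6] → 2·3 = 6.
|zone P∩zone Q∩zone R| = 3.
|zone P ∪ zone Q ∪ zone R| = 79 − 22 + 3 = 60.00.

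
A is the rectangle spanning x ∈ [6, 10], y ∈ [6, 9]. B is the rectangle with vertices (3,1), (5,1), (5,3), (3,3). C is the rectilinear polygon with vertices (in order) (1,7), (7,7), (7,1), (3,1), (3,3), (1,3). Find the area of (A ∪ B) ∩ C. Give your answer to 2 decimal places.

|A ∪ B| = 16.
|(A ∪ B) ∩ C| = 5.00.

5.00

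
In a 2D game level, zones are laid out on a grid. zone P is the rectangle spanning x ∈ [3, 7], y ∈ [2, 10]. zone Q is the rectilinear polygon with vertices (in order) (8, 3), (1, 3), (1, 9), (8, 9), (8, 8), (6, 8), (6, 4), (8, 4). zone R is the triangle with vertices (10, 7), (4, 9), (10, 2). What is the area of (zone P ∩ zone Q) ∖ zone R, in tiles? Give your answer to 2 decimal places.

|zone P ∩ zone Q| = 20.
|(zone P ∩ zone Q) ∩ zone R| = 1.8333.
|(zone P ∩ zone Q) ∖ zone R| = 20 − 1.8333 = 18.17.

18.17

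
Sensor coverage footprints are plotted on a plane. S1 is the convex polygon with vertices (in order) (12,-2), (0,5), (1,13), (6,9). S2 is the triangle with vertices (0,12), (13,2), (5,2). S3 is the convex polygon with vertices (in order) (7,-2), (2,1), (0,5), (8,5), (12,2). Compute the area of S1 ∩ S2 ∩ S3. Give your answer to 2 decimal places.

14.22

The intersection is the polygon with vertices (3.5,5), (8,5), (8.308,4.769), (9.818,2), (5.143,2), (4.941,2.118).
By the shoelace formula its area is 14.22.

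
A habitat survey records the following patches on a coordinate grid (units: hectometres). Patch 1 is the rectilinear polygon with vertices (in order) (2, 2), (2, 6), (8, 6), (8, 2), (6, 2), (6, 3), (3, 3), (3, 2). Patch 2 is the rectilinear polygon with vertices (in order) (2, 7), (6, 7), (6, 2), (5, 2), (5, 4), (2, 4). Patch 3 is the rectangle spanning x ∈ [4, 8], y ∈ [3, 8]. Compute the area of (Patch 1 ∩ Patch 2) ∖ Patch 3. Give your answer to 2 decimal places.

|Patch 1 ∩ Patch 2| = 9.
|(Patch 1 ∩ Patch 2) ∩ Patch 3| = 5.
|(Patch 1 ∩ Patch 2) ∖ Patch 3| = 9 − 5 = 4.00.

4.00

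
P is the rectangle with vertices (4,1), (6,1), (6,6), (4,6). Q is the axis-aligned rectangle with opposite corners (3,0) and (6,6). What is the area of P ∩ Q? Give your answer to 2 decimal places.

10.00

|P∩Q|: x∈[4,6], y∈[1,6] → 2·5 = 10.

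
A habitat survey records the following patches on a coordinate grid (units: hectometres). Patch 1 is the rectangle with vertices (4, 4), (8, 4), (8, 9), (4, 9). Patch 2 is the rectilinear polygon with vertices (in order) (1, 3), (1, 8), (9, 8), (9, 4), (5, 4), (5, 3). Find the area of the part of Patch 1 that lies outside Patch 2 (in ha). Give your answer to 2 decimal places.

|Patch 1| = 20, |Patch 1∩Patch 2| = 16.
|Patch 1 ∖ Patch 2| = |Patch 1| − |Patch 1∩Patch 2| = 20 − 16 = 4.00.

4.00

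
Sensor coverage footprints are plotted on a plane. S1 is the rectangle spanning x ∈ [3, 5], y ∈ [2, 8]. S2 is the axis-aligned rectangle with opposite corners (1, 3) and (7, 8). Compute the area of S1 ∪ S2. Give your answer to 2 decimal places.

By inclusion–exclusion:
Individual areas: |S1| = 12, |S2| = 30.
|S1∩S2|: x∈[3,5], y∈[3,8] → 2·5 = 10.
|S1 ∪ S2| = 42 − 10 = 32.00.

32.00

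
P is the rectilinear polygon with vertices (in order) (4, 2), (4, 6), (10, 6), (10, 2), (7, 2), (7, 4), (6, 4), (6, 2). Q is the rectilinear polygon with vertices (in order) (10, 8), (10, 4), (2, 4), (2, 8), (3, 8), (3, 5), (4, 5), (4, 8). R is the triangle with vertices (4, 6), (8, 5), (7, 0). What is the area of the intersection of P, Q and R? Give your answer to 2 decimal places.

4.90

The intersection is the polygon with vertices (7,4), (6,4), (5,4), (4,6), (8,5), (7.8,4).
By the shoelace formula its area is 4.90.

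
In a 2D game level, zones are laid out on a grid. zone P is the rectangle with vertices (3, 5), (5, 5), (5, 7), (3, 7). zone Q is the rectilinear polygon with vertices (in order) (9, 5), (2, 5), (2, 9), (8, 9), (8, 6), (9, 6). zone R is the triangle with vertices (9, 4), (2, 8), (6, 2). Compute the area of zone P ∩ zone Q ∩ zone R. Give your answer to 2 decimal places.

The intersection is the polygon with vertices (3.75,7), (5,6.286), (5,5), (4,5), (3,6.5), (3,7).
By the shoelace formula its area is 2.80.

2.80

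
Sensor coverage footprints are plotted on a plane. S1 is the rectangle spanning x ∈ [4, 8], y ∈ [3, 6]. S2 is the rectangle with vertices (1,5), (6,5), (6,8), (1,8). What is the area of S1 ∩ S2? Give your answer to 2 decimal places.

|S1∩S2|: x∈[4,6], y∈[5,6] → 2·1 = 2.

2.00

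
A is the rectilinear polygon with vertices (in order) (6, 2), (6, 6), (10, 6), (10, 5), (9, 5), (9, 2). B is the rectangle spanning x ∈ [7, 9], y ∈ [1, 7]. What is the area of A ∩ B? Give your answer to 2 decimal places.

8.00

The intersection is the polygon with vertices (9,6), (9,5), (9,2), (7,2), (7,6).
By the shoelace formula its area is 8.00.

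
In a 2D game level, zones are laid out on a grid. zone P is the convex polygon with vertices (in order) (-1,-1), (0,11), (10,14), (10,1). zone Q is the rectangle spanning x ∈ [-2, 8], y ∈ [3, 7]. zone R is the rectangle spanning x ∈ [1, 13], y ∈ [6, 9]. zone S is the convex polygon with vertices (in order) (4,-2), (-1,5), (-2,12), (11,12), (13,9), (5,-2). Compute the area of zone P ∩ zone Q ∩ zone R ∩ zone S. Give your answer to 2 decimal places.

The intersection is the polygon with vertices (8,6), (1,6), (1,7), (8,7).
By the shoelace formula its area is 7.00.

7.00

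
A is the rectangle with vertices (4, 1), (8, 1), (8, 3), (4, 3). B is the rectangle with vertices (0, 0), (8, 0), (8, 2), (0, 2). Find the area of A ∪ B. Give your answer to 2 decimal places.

20.00

By inclusion–exclusion:
Individual areas: |A| = 8, |B| = 16.
|A∩B|: x∈[4,8], y∈[1,2] → 4·1 = 4.
|A ∪ B| = 24 − 4 = 20.00.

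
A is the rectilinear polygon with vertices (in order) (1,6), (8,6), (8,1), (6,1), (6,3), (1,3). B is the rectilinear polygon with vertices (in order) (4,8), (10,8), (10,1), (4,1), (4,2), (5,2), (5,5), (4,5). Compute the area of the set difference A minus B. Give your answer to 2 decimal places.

11.00

|A| = 25, |A∩B| = 14.
|A ∖ B| = |A| − |A∩B| = 25 − 14 = 11.00.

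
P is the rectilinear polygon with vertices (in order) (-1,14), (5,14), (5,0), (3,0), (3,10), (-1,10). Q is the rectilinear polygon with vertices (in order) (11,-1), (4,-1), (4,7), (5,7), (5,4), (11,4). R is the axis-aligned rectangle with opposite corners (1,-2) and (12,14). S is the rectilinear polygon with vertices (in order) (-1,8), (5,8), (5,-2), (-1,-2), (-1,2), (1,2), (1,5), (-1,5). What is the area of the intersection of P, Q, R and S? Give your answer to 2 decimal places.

7.00

The intersection is the polygon with vertices (4,0), (4,7), (5,7), (5,4), (5,0).
By the shoelace formula its area is 7.00.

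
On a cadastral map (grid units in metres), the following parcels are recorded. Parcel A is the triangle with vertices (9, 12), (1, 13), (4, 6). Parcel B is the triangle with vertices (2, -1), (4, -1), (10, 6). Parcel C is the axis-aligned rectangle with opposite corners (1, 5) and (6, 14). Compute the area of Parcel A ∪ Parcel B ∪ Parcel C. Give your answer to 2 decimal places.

57.96

By inclusion–exclusion:
Individual areas: |Parcel A| = 26.5, |Parcel B| = 7, |Parcel C| = 45.
|Parcel A∩Parcel B| = 0.
|Parcel A∩Parcel C| = 20.5375.
|Parcel B∩Parcel C| = 0.
|Parcel A∩Parcel B∩Parcel C| = 0.
|Parcel A ∪ Parcel B ∪ Parcel C| = 78.5 − 20.5375 + 0 = 57.96.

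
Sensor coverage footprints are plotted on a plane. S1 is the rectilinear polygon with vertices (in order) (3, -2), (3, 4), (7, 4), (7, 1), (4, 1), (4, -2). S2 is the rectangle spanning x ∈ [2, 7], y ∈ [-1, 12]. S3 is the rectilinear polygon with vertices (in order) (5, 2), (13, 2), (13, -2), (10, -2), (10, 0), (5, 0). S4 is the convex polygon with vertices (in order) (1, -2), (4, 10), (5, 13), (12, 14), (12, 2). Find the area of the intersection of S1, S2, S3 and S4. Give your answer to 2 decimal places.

2.00

The intersection is the polygon with vertices (5,1), (5,2), (7,2), (7,1).
By the shoelace formula its area is 2.00.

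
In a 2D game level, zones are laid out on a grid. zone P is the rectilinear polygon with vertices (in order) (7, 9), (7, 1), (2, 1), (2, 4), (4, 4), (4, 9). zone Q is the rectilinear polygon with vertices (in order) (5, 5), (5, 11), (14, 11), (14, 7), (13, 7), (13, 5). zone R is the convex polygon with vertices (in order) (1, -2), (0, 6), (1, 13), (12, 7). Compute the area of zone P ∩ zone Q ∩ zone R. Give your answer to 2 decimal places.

8.00

The intersection is the polygon with vertices (5,5), (5,9), (7,9), (7,5).
By the shoelace formula its area is 8.00.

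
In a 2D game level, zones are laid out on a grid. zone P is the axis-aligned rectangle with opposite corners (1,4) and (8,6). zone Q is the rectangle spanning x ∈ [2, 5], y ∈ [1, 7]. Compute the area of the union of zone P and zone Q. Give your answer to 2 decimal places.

26.00

By inclusion–exclusion:
Individual areas: |zone P| = 14, |zone Q| = 18.
|zone P∩zone Q|: x∈[2,5], y∈[4,6] → 3·2 = 6.
|zone P ∪ zone Q| = 32 − 6 = 26.00.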